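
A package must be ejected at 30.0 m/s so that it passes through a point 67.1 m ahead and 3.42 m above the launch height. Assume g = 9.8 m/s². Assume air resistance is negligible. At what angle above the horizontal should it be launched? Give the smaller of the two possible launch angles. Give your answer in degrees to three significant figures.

Trajectory: y = x tanθ − g x² (1 + tan²θ)/(2v₀²). With x = 67.1, y = 3.42, v₀ = 30.0, g = 9.80:
24.51 tan²θ − 67.1 tanθ + (27.93) = 0.
tanθ = [67.1 ± √(67.1² − 4 × 24.51 × (27.93))] / (2 × 24.51) = (67.1 ± 41.99) / 49.03, giving tanθ = 0.5121 or 2.225.
θ = 27.12° or 65.80°; the smaller is 27.12°.

27.1°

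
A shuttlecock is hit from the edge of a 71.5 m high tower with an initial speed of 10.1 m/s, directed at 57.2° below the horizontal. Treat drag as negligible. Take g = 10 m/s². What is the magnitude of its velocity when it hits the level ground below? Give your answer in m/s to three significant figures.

39.1 m/s

vₓ = 10.10 cos 57.2° = 5.471 m/s; v_y0 = −8.490 m/s (downward).
The projectile lands when y = 71.5 + (−8.490) t − ½·10.0·t² = 0. Positive root: t = (−8.490 + √(8.490² + 2·10.0·71.5)) / 10.0 = (−8.490 + 38.76) / 10.0 = 3.027 s.
Vertical velocity at impact: v_y = v_y0 − g t = −8.490 − 10.0 × 3.027 = −38.76 m/s.
Speed: |v| = √(vₓ² + v_y²) = √(5.471² + 38.76²) = 39.14 m/s.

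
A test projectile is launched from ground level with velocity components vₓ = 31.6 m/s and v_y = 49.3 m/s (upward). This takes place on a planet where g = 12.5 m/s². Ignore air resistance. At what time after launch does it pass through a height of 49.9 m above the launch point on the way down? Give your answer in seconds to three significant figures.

6.70 s

Height y(t) = 49.30 t − 6.250 t² = 49.9 gives 6.250 t² − 49.30 t + 49.9 = 0.
Quadratic formula: t = (49.30 ± √1183.0) / 12.5 = (49.30 ± 34.39) / 12.5 → t = 1.192 s or 6.696 s.
The descending-branch root is 6.696 s.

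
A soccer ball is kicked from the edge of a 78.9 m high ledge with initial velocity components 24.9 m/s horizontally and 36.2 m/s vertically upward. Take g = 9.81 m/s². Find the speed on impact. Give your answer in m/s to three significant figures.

With up positive and y = 0 at the ground: y(t) = 78.9 + (36.20) t − 4.905 t². Setting y = 0 and taking the positive root: t = [36.20 + √(36.20² + 2·9.81·78.9)] / 9.81 = (36.20 + 53.46) / 9.81 = 9.140 s.
Vertical velocity at impact: v_y = v_y0 − g t = 36.20 − 9.81 × 9.140 = −53.46 m/s.
Speed: |v| = √(vₓ² + v_y²) = √(24.90² + 53.46²) = 58.98 m/s.

59.0 m/s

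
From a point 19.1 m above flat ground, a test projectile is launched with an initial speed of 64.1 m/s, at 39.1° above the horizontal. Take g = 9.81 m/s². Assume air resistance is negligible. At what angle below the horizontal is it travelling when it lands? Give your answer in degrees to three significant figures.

42.0°

Resolve: vₓ = 64.10 cos 39.1° = 49.74 m/s and v_y0 = 64.10 sin 39.1° = 40.43 m/s.
Vertical motion (up positive, ground at y = 0): 4.905 t² − (40.43) t − 19.1 = 0, so t = (40.43 + √(40.43² + 2·9.81·19.1)) / 9.81 = (40.43 + 44.82) / 9.81 = 8.690 s.
At impact: v_y = v_y0 − g t = −44.82 m/s; vₓ = 49.74 m/s.
Angle below horizontal: arctan(|v_y|/vₓ) = arctan(44.82/49.74) = 42.02°.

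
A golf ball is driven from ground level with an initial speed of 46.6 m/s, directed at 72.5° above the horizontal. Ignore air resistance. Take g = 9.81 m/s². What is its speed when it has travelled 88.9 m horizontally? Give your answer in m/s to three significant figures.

22.6 m/s

Components: vₓ = 46.60 cos 72.5° = 14.01 m/s, v_y0 = 46.60 sin 72.5° = 44.44 m/s.
Time to reach x = 88.9 m: t = x/vₓ = 88.9/14.01 = 6.344 s.
Vertical velocity there: v_y = v_y0 − g t = 44.44 − 9.81 × 6.344 = −17.79 m/s.
Speed: √(vₓ² + v_y²) = √(14.01² + 17.79²) = 22.65 m/s.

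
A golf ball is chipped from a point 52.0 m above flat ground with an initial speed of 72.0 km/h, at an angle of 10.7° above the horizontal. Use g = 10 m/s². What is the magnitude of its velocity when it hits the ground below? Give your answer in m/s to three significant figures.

37.9 m/s

Convert: 72.0 km/h = 72.0/3.6 = 20.00 m/s.
Horizontal component vₓ = 20.00 cos 10.7° = 19.65 m/s; vertical v_y0 = 20.00 sin 10.7° = 3.713 m/s.
With up positive and y = 0 at the ground: y(t) = 52.0 + (3.713) t − 5.000 t². Setting y = 0 and taking the positive root: t = [3.713 + √(3.713² + 2·10.0·52.0)] / 10.0 = (3.713 + 32.46) / 10.0 = 3.618 s.
Vertical velocity at impact: v_y = v_y0 − g t = 3.713 − 10.0 × 3.618 = −32.46 m/s.
Speed: |v| = √(vₓ² + v_y²) = √(19.65² + 32.46²) = 37.95 m/s.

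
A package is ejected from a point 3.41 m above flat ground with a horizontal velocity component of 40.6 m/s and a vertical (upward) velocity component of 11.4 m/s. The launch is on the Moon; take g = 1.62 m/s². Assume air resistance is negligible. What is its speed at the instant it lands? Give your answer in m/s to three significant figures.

The projectile lands when y = 3.41 + (11.40) t − ½·1.62·t² = 0. Positive root: t = (11.40 + √(11.40² + 2·1.62·3.41)) / 1.62 = (11.40 + 11.87) / 1.62 = 14.37 s.
Vertical velocity at impact: v_y = v_y0 − g t = 11.40 − 1.62 × 14.37 = −11.87 m/s.
Speed: |v| = √(vₓ² + v_y²) = √(40.60² + 11.87²) = 42.30 m/s.

42.3 m/s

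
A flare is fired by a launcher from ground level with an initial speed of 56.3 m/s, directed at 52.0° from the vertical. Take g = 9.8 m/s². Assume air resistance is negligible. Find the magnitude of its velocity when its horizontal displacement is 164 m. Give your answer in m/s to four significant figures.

Components: vₓ = 56.30 sin 52.0° = 44.37 m/s, v_y0 = 56.30 cos 52.0° = 34.66 m/s.
x = vₓ t ⇒ t = 164/44.37 = 3.697 s.
Vertical velocity there: v_y = v_y0 − g t = 34.66 − 9.80 × 3.697 = −1.565 m/s.
Speed: √(vₓ² + v_y²) = √(44.37² + 1.565²) = 44.39 m/s.

44.39 m/s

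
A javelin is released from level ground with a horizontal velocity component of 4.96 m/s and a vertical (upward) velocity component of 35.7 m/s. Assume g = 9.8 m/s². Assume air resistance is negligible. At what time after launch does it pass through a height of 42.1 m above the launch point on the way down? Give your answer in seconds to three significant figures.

5.81 s

Require v_y0 t − ½ g t² = 42.1, i.e. 4.900 t² − 35.70 t + 42.1 = 0.
Quadratic formula: t = (35.70 ± √449.33) / 9.80 = (35.70 ± 21.20) / 9.80 → t = 1.480 s or 5.806 s.
The descending-branch root is 5.806 s.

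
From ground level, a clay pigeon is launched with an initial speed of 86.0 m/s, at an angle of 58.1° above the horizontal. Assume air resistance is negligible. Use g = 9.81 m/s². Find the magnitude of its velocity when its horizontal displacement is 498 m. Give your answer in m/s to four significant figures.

vₓ = 86.00 cos 58.1° = 45.45 m/s; v_y0 = 86.00 sin 58.1° = 73.01 m/s.
x = vₓ t ⇒ t = 498/45.45 = 10.96 s.
Vertical velocity there: v_y = v_y0 − g t = 73.01 − 9.81 × 10.96 = −34.49 m/s.
Speed: √(vₓ² + v_y²) = √(45.45² + 34.49²) = 57.05 m/s.

57.05 m/s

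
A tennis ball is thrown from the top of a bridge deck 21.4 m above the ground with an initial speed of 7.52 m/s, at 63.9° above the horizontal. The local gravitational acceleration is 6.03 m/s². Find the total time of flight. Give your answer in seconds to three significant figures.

4.01 s

vₓ = 7.520 cos 63.9° = 3.308 m/s; v_y0 = 7.520 sin 63.9° = 6.753 m/s.
With up positive and y = 0 at the ground: y(t) = 21.4 + (6.753) t − 3.015 t². Setting y = 0 and taking the positive root: t = [6.753 + √(6.753² + 2·6.03·21.4)] / 6.03 = (6.753 + 17.43) / 6.03 = 4.010 s.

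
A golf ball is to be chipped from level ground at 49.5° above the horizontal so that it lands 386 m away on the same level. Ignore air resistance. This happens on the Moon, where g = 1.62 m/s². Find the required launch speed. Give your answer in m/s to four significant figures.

On level ground R = v₀² sin 2θ / g ⇒ v₀ = √(gR / sin 2θ).
v₀ = √(1.62 × 386 / sin 99.00°) = √(625.3 / 0.9877) = √633.11 = 25.16 m/s.

25.16 m/s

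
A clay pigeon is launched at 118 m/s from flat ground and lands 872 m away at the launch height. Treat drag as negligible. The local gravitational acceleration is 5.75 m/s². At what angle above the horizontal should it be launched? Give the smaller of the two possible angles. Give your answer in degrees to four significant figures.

From R = (v₀²/g) sin 2θ: sin 2θ = 5.75 × 872 / 13924 = 0.3601.
2θ = 21.11° or 180° − 21.11° = 158.9°, so θ = 10.55° or 79.45°.
The smaller angle is 10.55°.

10.55°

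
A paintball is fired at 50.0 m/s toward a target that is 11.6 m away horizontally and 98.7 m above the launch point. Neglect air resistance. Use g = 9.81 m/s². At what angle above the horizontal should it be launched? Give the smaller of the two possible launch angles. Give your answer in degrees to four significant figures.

85.07°

Trajectory: y = x tanθ − g x² (1 + tan²θ)/(2v₀²). With x = 11.6, y = 98.7, v₀ = 50.0, g = 9.81:
0.2640 tan²θ − 11.6 tanθ + (98.96) = 0.
tanθ = [11.6 ± √(11.6² − 4 × 0.2640 × (98.96))] / (2 × 0.2640) = (11.6 ± 5.482) / 0.5280, giving tanθ = 11.59 or 32.35.
θ = 85.07° or 88.23°; the smaller is 85.07°.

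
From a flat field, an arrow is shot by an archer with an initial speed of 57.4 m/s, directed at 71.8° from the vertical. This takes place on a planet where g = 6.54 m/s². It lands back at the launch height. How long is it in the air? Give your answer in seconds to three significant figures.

Resolve: vₓ = 57.40 sin 71.8° = 54.53 m/s and v_y0 = 57.40 cos 71.8° = 17.93 m/s.
It returns to y = 0 when t = 2 v_y0 / g = 2(17.93)/6.54 = 5.483 s.

5.48 s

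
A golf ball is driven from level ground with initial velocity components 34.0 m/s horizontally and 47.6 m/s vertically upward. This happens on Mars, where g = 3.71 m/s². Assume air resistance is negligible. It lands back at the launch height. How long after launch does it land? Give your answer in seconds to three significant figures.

25.7 s

Landing at launch height ⇒ T = 2 v_y0 / g = 2 × 47.60 / 3.71 = 25.66 s.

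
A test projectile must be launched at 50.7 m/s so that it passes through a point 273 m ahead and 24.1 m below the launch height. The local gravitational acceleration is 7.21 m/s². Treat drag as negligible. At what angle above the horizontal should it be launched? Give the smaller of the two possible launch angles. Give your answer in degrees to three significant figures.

Trajectory: y = x tanθ − g x² (1 + tan²θ)/(2v₀²). With x = 273, y = −24.1, v₀ = 50.7, g = 7.21:
104.5 tan²θ − 273 tanθ + (80.42) = 0.
tanθ = [273 ± √(273² − 4 × 104.5 × (80.42))] / (2 × 104.5) = (273 ± 202.2) / 209.0, giving tanθ = 0.3384 or 2.273.
θ = 18.70° or 66.26°; the smaller is 18.70°.

18.7°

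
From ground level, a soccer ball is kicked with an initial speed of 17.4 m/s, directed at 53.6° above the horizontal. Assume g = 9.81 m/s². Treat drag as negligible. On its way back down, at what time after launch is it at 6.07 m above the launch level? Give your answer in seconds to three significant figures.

2.32 s

Components: vₓ = 17.40 cos 53.6° = 10.33 m/s, v_y0 = 17.40 sin 53.6° = 14.01 m/s.
Set y = v_y0 t − ½ g t² = 6.07: 4.905 t² − 14.01 t + 6.07 = 0.
t = [14.01 ± √(14.01² − 2·9.81·6.07)] / 9.81 = (14.01 ± 8.778) / 9.81, so t = 0.5329 s or t = 2.322 s.
The descending-branch root is 2.322 s.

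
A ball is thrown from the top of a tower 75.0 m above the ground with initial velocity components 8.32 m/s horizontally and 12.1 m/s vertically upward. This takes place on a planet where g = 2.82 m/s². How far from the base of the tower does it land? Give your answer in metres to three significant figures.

106 m

Vertical motion (up positive, ground at y = 0): 1.410 t² − (12.10) t − 75.0 = 0, so t = (12.10 + √(12.10² + 2·2.82·75.0)) / 2.82 = (12.10 + 23.86) / 2.82 = 12.75 s.
Horizontal distance: R = vₓ t = 8.320 × 12.75 = 106.1 m.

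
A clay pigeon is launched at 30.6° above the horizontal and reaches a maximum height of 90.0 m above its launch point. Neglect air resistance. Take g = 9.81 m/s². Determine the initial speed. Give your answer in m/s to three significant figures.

At the peak v_y = 0, so v_y0 = √(2gH) = √(2 × 9.81 × 90.0) = 42.02 m/s.
v_y0 = v₀ sin θ ⇒ v₀ = 42.02 / sin 30.6° = 82.55 m/s.

82.6 m/s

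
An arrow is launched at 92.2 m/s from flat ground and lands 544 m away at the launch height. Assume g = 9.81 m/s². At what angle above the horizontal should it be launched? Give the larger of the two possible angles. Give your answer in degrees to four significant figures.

70.56°

From R = (v₀²/g) sin 2θ: sin 2θ = 9.81 × 544 / 8500.8 = 0.6278.
2θ = 38.89° or 180° − 38.89° = 141.1°, so θ = 19.44° or 70.56°.
The larger angle is 70.56°.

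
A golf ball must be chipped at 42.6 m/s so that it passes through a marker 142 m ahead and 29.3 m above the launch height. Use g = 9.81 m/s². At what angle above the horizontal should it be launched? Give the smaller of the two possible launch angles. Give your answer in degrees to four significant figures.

42.09°

Trajectory: y = x tanθ − g x² (1 + tan²θ)/(2v₀²). With x = 142, y = 29.3, v₀ = 42.6, g = 9.81:
54.50 tan²θ − 142 tanθ + (83.80) = 0.
tanθ = [142 ± √(142² − 4 × 54.50 × (83.80))] / (2 × 54.50) = (142 ± 43.54) / 109.0, giving tanθ = 0.9033 or 1.702.
θ = 42.09° or 59.57°; the smaller is 42.09°.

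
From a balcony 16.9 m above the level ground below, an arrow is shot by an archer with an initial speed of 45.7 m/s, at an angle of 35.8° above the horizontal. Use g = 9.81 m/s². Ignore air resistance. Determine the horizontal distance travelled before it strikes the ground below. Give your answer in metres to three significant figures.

Resolve: vₓ = 45.70 cos 35.8° = 37.07 m/s and v_y0 = 45.70 sin 35.8° = 26.73 m/s.
The projectile lands when y = 16.9 + (26.73) t − ½·9.81·t² = 0. Positive root: t = (26.73 + √(26.73² + 2·9.81·16.9)) / 9.81 = (26.73 + 32.35) / 9.81 = 6.022 s.
Horizontal distance: R = vₓ t = 37.07 × 6.022 = 223.2 m.

223 m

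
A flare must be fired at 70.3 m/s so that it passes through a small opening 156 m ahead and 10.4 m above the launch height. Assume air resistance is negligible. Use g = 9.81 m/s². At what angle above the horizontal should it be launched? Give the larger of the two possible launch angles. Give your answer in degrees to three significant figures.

80.9°

Trajectory: y = x tanθ − g x² (1 + tan²θ)/(2v₀²). With x = 156, y = 10.4, v₀ = 70.3, g = 9.81:
24.15 tan²θ − 156 tanθ + (34.55) = 0.
tanθ = [156 ± √(156² − 4 × 24.15 × (34.55))] / (2 × 24.15) = (156 ± 144.9) / 48.31, giving tanθ = 0.2297 or 6.229.
θ = 12.93° or 80.88°; the larger is 80.88°.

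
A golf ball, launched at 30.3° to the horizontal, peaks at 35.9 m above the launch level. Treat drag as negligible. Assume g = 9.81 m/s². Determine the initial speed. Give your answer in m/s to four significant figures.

At the peak v_y = 0, so v_y0 = √(2gH) = √(2 × 9.81 × 35.9) = 26.54 m/s.
v_y0 = v₀ sin θ ⇒ v₀ = 26.54 / sin 30.3° = 52.60 m/s.

52.60 m/s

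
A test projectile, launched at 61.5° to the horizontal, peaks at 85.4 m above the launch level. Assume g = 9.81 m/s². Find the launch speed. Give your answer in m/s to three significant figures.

At the peak v_y = 0, so v_y0 = √(2gH) = √(2 × 9.81 × 85.4) = 40.93 m/s.
v_y0 = v₀ sin θ ⇒ v₀ = 40.93 / sin 61.5° = 46.58 m/s.

46.6 m/s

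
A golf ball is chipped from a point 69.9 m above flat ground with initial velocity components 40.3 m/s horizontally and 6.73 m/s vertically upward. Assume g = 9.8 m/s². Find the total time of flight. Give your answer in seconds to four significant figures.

4.526 s

Vertical motion (up positive, ground at y = 0): 4.900 t² − (6.730) t − 69.9 = 0, so t = (6.730 + √(6.730² + 2·9.80·69.9)) / 9.80 = (6.730 + 37.62) / 9.80 = 4.526 s.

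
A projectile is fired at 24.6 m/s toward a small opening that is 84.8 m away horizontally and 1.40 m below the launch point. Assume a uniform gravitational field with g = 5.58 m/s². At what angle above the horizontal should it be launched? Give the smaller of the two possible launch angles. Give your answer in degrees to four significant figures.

24.49°

Trajectory: y = x tanθ − g x² (1 + tan²θ)/(2v₀²). With x = 84.8, y = −1.40, v₀ = 24.6, g = 5.58:
33.15 tan²θ − 84.8 tanθ + (31.75) = 0.
tanθ = [84.8 ± √(84.8² − 4 × 33.15 × (31.75))] / (2 × 33.15) = (84.8 ± 54.59) / 66.31, giving tanθ = 0.4556 or 2.102.
θ = 24.49° or 64.56°; the smaller is 24.49°.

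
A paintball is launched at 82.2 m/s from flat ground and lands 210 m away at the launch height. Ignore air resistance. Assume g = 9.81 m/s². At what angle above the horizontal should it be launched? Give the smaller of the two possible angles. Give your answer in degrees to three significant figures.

8.88°

R = v₀² sin 2θ / g gives sin 2θ = gR/v₀² = 9.81·210/82.2² = 0.3049.
2θ = 17.75° or 180° − 17.75° = 162.2°, so θ = 8.876° or 81.12°.
The smaller angle is 8.876°.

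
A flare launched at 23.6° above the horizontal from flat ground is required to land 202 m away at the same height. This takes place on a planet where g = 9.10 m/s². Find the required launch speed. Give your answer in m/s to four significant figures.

Level-ground range: R = v₀² sin(2θ)/g, so v₀ = √(gR / sin 2θ).
v₀ = √(9.10 × 202 / sin 47.20°) = √(1838 / 0.7337) = √2505.3 = 50.05 m/s.

50.05 m/s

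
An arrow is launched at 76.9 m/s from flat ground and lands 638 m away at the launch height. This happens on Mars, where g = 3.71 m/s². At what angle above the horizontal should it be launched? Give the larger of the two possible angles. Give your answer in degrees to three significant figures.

78.2°

Level-ground range R = v₀² sin(2θ)/g ⇒ sin(2θ) = gR/v₀² = 3.71 × 638 / 76.9² = 0.4003.
2θ = 23.59° or 180° − 23.59° = 156.4°, so θ = 11.80° or 78.20°.
The larger angle is 78.20°.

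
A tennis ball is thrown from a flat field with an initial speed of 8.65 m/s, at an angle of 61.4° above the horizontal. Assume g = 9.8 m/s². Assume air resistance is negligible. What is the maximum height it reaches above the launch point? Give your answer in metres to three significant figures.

vₓ = 8.650 cos 61.4° = 4.141 m/s; v_y0 = 8.650 sin 61.4° = 7.595 m/s.
Maximum height: H = v_y0² / (2g) = 7.595² / (2 × 9.80) = 2.943 m.

2.94 m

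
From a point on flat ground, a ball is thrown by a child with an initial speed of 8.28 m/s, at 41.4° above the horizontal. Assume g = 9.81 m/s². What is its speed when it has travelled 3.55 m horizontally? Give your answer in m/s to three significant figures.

Components: vₓ = 8.280 cos 41.4° = 6.211 m/s, v_y0 = 8.280 sin 41.4° = 5.476 m/s.
x = vₓ t ⇒ t = 3.55/6.211 = 0.5716 s.
Vertical velocity there: v_y = v_y0 − g t = 5.476 − 9.81 × 0.5716 = −0.1315 m/s.
Speed: √(vₓ² + v_y²) = √(6.211² + 0.1315²) = 6.212 m/s.

6.21 m/s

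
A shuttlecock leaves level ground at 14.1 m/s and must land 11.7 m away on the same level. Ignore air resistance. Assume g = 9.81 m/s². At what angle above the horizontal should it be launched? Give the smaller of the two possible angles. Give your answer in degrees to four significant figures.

Level-ground range R = v₀² sin(2θ)/g ⇒ sin(2θ) = gR/v₀² = 9.81 × 11.7 / 14.1² = 0.5773.
2θ = 35.26° or 180° − 35.26° = 144.7°, so θ = 17.63° or 72.37°.
The smaller angle is 17.63°.

17.63°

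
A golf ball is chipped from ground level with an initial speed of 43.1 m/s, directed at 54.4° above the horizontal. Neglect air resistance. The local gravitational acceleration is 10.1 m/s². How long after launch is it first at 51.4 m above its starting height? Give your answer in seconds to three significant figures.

Components: vₓ = 43.10 cos 54.4° = 25.09 m/s, v_y0 = 43.10 sin 54.4° = 35.04 m/s.
Set y = v_y0 t − ½ g t² = 51.4: 5.050 t² − 35.04 t + 51.4 = 0.
t = [35.04 ± √(35.04² − 2·10.1·51.4)] / 10.1 = (35.04 ± 13.78) / 10.1, so t = 2.106 s or t = 4.834 s.
The first (ascending) time is 2.106 s.

2.11 s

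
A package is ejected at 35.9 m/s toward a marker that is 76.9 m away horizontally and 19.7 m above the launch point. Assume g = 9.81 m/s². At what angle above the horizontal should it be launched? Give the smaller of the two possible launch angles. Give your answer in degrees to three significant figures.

Trajectory: y = x tanθ − g x² (1 + tan²θ)/(2v₀²). With x = 76.9, y = 19.7, v₀ = 35.9, g = 9.81:
22.51 tan²θ − 76.9 tanθ + (42.21) = 0.
tanθ = [76.9 ± √(76.9² − 4 × 22.51 × (42.21))] / (2 × 22.51) = (76.9 ± 45.98) / 45.01, giving tanθ = 0.6870 or 2.730.
θ = 34.49° or 69.88°; the smaller is 34.49°.

34.5°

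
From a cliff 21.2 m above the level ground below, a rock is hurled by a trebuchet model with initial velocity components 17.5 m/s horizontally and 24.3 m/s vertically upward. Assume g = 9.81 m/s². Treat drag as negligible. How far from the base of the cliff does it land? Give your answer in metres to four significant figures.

99.94 m

The projectile lands when y = 21.2 + (24.30) t − ½·9.81·t² = 0. Positive root: t = (24.30 + √(24.30² + 2·9.81·21.2)) / 9.81 = (24.30 + 31.72) / 9.81 = 5.711 s.
Horizontal distance: R = vₓ t = 17.50 × 5.711 = 99.94 m.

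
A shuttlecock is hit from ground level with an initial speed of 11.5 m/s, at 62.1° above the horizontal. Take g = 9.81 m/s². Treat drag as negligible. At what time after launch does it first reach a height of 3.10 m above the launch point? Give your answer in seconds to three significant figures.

Components: vₓ = 11.50 cos 62.1° = 5.381 m/s, v_y0 = 11.50 sin 62.1° = 10.16 m/s.
Set y = v_y0 t − ½ g t² = 3.10: 4.905 t² − 10.16 t + 3.10 = 0.
Quadratic formula: t = (10.16 ± √42.471) / 9.81 = (10.16 ± 6.517) / 9.81 → t = 0.3717 s or 1.700 s.
The first (ascending) time is 0.3717 s.

0.372 s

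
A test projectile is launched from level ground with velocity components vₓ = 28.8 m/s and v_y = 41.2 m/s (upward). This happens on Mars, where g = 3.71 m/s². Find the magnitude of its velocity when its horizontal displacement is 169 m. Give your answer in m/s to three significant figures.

x = vₓ t ⇒ t = 169/28.80 = 5.868 s.
Vertical velocity there: v_y = v_y0 − g t = 41.20 − 3.71 × 5.868 = 19.43 m/s.
Speed: √(vₓ² + v_y²) = √(28.80² + 19.43²) = 34.74 m/s.

34.7 m/s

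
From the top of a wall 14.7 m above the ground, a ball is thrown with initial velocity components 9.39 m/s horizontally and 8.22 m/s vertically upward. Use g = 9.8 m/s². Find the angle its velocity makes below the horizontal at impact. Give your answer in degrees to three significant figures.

The projectile lands when y = 14.7 + (8.220) t − ½·9.80·t² = 0. Positive root: t = (8.220 + √(8.220² + 2·9.80·14.7)) / 9.80 = (8.220 + 18.86) / 9.80 = 2.763 s.
At impact: v_y = v_y0 − g t = −18.86 m/s; vₓ = 9.390 m/s.
Angle below horizontal: arctan(|v_y|/vₓ) = arctan(18.86/9.390) = 63.53°.

63.5°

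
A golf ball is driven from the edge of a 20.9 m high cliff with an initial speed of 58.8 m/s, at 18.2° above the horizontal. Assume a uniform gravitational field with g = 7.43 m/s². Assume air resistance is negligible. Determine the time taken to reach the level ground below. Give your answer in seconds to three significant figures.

Components: vₓ = 58.80 cos 18.2° = 55.86 m/s, v_y0 = 58.80 sin 18.2° = 18.37 m/s.
The projectile lands when y = 20.9 + (18.37) t − ½·7.43·t² = 0. Positive root: t = (18.37 + √(18.37² + 2·7.43·20.9)) / 7.43 = (18.37 + 25.45) / 7.43 = 5.897 s.

5.90 s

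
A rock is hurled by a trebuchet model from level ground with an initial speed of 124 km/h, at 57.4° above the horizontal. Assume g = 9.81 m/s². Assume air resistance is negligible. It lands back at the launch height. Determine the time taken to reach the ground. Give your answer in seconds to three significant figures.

Convert: 124 km/h = 124/3.6 = 34.44 m/s.
Components: vₓ = 34.44 cos 57.4° = 18.56 m/s, v_y0 = 34.44 sin 57.4° = 29.02 m/s.
Landing at launch height ⇒ T = 2 v_y0 / g = 2 × 29.02 / 9.81 = 5.916 s.

5.92 s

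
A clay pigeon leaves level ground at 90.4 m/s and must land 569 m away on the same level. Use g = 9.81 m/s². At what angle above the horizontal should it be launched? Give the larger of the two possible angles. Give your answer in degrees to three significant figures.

From R = (v₀²/g) sin 2θ: sin 2θ = 9.81 × 569 / 8172.2 = 0.6830.
2θ = 43.08° or 180° − 43.08° = 136.9°, so θ = 21.54° or 68.46°.
The larger angle is 68.46°.

68.5°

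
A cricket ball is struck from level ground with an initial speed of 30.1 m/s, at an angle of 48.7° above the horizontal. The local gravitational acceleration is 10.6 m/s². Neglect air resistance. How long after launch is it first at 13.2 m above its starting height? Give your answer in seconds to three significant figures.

0.698 s

vₓ = 30.10 cos 48.7° = 19.87 m/s; v_y0 = 30.10 sin 48.7° = 22.61 m/s.
Height y(t) = 22.61 t − 5.300 t² = 13.2 gives 5.300 t² − 22.61 t + 13.2 = 0.
t = [22.61 ± √(22.61² − 2·10.6·13.2)] / 10.6 = (22.61 ± 15.22) / 10.6, so t = 0.6979 s or t = 3.569 s.
The first (ascending) time is 0.6979 s.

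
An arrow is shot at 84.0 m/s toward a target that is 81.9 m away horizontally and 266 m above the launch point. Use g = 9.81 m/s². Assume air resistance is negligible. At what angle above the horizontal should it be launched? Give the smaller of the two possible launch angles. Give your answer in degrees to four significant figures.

77.24°

Trajectory: y = x tanθ − g x² (1 + tan²θ)/(2v₀²). With x = 81.9, y = 266, v₀ = 84.0, g = 9.81:
4.663 tan²θ − 81.9 tanθ + (270.7) = 0.
tanθ = [81.9 ± √(81.9² − 4 × 4.663 × (270.7))] / (2 × 4.663) = (81.9 ± 40.74) / 9.326, giving tanθ = 4.414 or 13.15.
θ = 77.24° or 85.65°; the smaller is 77.24°.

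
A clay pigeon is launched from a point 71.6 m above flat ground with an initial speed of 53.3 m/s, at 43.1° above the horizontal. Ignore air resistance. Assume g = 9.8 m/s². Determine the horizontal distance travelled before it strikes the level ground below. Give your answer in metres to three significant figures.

352 m

vₓ = 53.30 cos 43.1° = 38.92 m/s; v_y0 = 53.30 sin 43.1° = 36.42 m/s.
Vertical motion (up positive, ground at y = 0): 4.900 t² − (36.42) t − 71.6 = 0, so t = (36.42 + √(36.42² + 2·9.80·71.6)) / 9.80 = (36.42 + 52.25) / 9.80 = 9.047 s.
Horizontal distance: R = vₓ t = 38.92 × 9.047 = 352.1 m.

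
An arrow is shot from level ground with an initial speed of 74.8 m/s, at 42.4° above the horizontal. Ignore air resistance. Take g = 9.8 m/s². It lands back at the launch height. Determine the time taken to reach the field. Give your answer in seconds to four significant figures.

10.29 s

Resolve: vₓ = 74.80 cos 42.4° = 55.24 m/s and v_y0 = 74.80 sin 42.4° = 50.44 m/s.
It returns to y = 0 when t = 2 v_y0 / g = 2(50.44)/9.80 = 10.29 s.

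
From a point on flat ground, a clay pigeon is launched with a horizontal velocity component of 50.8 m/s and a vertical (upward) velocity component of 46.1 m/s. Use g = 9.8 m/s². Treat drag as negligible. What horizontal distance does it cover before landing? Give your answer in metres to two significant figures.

Flight time T = 2 v_y0 / g = 9.408 s.
Horizontal distance R = vₓ T = 50.80 × 9.408 = 477.9 m.

480 m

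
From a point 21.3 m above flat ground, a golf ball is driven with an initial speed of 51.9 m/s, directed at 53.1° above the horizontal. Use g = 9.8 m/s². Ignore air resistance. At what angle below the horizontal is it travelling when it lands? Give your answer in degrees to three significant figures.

Resolve: vₓ = 51.90 cos 53.1° = 31.16 m/s and v_y0 = 51.90 sin 53.1° = 41.50 m/s.
The projectile lands when y = 21.3 + (41.50) t − ½·9.80·t² = 0. Positive root: t = (41.50 + √(41.50² + 2·9.80·21.3)) / 9.80 = (41.50 + 46.26) / 9.80 = 8.956 s.
At impact: v_y = v_y0 − g t = −46.26 m/s; vₓ = 31.16 m/s.
Angle below horizontal: arctan(|v_y|/vₓ) = arctan(46.26/31.16) = 56.04°.

56.0°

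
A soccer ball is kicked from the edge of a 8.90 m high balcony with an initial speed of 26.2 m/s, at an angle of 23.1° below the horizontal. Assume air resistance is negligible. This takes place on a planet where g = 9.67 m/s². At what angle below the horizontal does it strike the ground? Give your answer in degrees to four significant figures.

34.67°

Components: vₓ = 26.20 cos 23.1° = 24.10 m/s, v_y0 = −10.28 m/s (downward).
With up positive and y = 0 at the ground: y(t) = 8.90 + (−10.28) t − 4.835 t². Setting y = 0 and taking the positive root: t = [−10.28 + √(10.28² + 2·9.67·8.90)] / 9.67 = (−10.28 + 16.67) / 9.67 = 0.6606 s.
At impact: v_y = v_y0 − g t = −16.67 m/s; vₓ = 24.10 m/s.
Angle below horizontal: arctan(|v_y|/vₓ) = arctan(16.67/24.10) = 34.67°.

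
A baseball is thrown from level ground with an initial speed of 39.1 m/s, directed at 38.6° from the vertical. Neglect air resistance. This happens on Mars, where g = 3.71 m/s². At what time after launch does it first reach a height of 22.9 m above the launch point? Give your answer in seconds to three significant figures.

Resolve: vₓ = 39.10 sin 38.6° = 24.39 m/s and v_y0 = 39.10 cos 38.6° = 30.56 m/s.
Height y(t) = 30.56 t − 1.855 t² = 22.9 gives 1.855 t² − 30.56 t + 22.9 = 0.
t = [30.56 ± √(30.56² − 2·3.71·22.9)] / 3.71 = (30.56 ± 27.64) / 3.71, so t = 0.7870 s or t = 15.69 s.
The first (ascending) time is 0.7870 s.

0.787 s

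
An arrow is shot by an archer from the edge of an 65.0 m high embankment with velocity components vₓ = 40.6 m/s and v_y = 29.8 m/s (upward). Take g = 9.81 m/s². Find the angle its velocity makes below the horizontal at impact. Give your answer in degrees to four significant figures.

48.88°

The projectile lands when y = 65.0 + (29.80) t − ½·9.81·t² = 0. Positive root: t = (29.80 + √(29.80² + 2·9.81·65.0)) / 9.81 = (29.80 + 46.51) / 9.81 = 7.779 s.
At impact: v_y = v_y0 − g t = −46.51 m/s; vₓ = 40.60 m/s.
Angle below horizontal: arctan(|v_y|/vₓ) = arctan(46.51/40.60) = 48.88°.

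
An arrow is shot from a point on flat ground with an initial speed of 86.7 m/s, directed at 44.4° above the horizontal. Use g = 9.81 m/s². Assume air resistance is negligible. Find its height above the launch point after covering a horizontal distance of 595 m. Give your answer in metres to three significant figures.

130 m

vₓ = 86.70 cos 44.4° = 61.94 m/s; v_y0 = 86.70 sin 44.4° = 60.66 m/s.
x = vₓ t ⇒ t = 595/61.94 = 9.605 s.
Height: y = v_y0 t − ½ g t² = 60.66 × 9.605 − 4.905 × 9.605² = 582.7 − 452.5 = 130.1 m.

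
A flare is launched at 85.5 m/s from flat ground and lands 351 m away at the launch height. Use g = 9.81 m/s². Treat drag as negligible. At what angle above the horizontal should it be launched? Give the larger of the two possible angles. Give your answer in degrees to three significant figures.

Level-ground range R = v₀² sin(2θ)/g ⇒ sin(2θ) = gR/v₀² = 9.81 × 351 / 85.5² = 0.4710.
2θ = 28.10° or 180° − 28.10° = 151.9°, so θ = 14.05° or 75.95°.
The larger angle is 75.95°.

75.9°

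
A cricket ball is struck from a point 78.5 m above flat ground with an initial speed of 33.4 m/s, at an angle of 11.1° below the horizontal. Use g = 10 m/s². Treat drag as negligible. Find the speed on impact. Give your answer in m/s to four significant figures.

Resolve: vₓ = 33.40 cos 11.1° = 32.78 m/s and v_y0 = −6.430 m/s (downward).
Vertical motion (up positive, ground at y = 0): 5.000 t² − (−6.430) t − 78.5 = 0, so t = (−6.430 + √(6.430² + 2·10.0·78.5)) / 10.0 = (−6.430 + 40.14) / 10.0 = 3.371 s.
Vertical velocity at impact: v_y = v_y0 − g t = −6.430 − 10.0 × 3.371 = −40.14 m/s.
Speed: |v| = √(vₓ² + v_y²) = √(32.78² + 40.14²) = 51.82 m/s.

51.82 m/s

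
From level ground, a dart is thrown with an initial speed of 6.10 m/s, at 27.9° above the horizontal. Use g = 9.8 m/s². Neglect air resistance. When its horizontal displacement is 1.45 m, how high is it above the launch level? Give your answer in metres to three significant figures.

0.413 m

Horizontal component vₓ = 6.100 cos 27.9° = 5.391 m/s; vertical v_y0 = 6.100 sin 27.9° = 2.854 m/s.
At x = 1.45 m, t = x/vₓ = 1.45/5.391 = 0.2690 s.
Height: y = v_y0 t − ½ g t² = 2.854 × 0.2690 − 4.900 × 0.2690² = 0.7677 − 0.3545 = 0.4133 m.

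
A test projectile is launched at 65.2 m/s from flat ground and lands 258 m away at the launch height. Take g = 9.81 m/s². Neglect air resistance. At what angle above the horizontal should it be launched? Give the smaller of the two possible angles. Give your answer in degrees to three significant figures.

From R = (v₀²/g) sin 2θ: sin 2θ = 9.81 × 258 / 4251.0 = 0.5954.
2θ = 36.54° or 180° − 36.54° = 143.5°, so θ = 18.27° or 71.73°.
The smaller angle is 18.27°.

18.3°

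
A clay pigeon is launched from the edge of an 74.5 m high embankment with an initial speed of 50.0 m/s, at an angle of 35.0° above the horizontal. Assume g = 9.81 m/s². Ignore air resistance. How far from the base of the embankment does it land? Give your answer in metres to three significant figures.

319 m

Resolve: vₓ = 50.00 cos 35.0° = 40.96 m/s and v_y0 = 50.00 sin 35.0° = 28.68 m/s.
With up positive and y = 0 at the ground: y(t) = 74.5 + (28.68) t − 4.905 t². Setting y = 0 and taking the positive root: t = [28.68 + √(28.68² + 2·9.81·74.5)] / 9.81 = (28.68 + 47.79) / 9.81 = 7.795 s.
Horizontal distance: R = vₓ t = 40.96 × 7.795 = 319.3 m.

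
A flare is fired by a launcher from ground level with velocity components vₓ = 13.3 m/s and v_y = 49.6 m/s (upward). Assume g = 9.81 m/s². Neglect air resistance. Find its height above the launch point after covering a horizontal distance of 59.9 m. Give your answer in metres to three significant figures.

124 m

At x = 59.9 m, t = x/vₓ = 59.9/13.30 = 4.504 s.
Height: y = v_y0 t − ½ g t² = 49.60 × 4.504 − 4.905 × 4.504² = 223.4 − 99.49 = 123.9 m.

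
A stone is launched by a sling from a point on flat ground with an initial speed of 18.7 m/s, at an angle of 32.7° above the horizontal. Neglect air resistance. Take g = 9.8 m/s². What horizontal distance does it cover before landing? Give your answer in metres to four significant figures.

32.44 m

vₓ = 18.70 cos 32.7° = 15.74 m/s; v_y0 = 18.70 sin 32.7° = 10.10 m/s.
Time aloft: T = 2 v_y0 / g = 2 × 10.10 / 9.80 = 2.062 s.
Range: R = vₓ T = 15.74 × 2.062 = 32.44 m.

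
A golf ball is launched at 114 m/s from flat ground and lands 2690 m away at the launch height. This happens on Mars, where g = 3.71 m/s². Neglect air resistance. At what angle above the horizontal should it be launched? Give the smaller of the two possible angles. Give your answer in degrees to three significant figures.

R = v₀² sin 2θ / g gives sin 2θ = gR/v₀² = 3.71·2690/114² = 0.7679.
2θ = 50.17° or 180° − 50.17° = 129.8°, so θ = 25.08° or 64.92°.
The smaller angle is 25.08°.

25.1°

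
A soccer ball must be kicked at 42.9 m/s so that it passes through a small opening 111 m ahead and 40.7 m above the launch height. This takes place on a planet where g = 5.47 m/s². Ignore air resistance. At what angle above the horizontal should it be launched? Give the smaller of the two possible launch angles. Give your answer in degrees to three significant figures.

Trajectory: y = x tanθ − g x² (1 + tan²θ)/(2v₀²). With x = 111, y = 40.7, v₀ = 42.9, g = 5.47:
18.31 tan²θ − 111 tanθ + (59.01) = 0.
tanθ = [111 ± √(111² − 4 × 18.31 × (59.01))] / (2 × 18.31) = (111 ± 89.44) / 36.62, giving tanθ = 0.5888 or 5.473.
θ = 30.49° or 79.65°; the smaller is 30.49°.

30.5°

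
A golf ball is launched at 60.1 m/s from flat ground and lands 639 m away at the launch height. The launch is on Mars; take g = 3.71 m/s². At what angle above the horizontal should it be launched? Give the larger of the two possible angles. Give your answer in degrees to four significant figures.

R = v₀² sin 2θ / g gives sin 2θ = gR/v₀² = 3.71·639/60.1² = 0.6563.
2θ = 41.02° or 180° − 41.02° = 139.0°, so θ = 20.51° or 69.49°.
The larger angle is 69.49°.

69.49°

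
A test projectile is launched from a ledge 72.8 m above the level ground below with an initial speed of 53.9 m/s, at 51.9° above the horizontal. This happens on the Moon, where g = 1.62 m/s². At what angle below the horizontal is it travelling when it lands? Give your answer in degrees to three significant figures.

53.6°

Horizontal component vₓ = 53.90 cos 51.9° = 33.26 m/s; vertical v_y0 = 53.90 sin 51.9° = 42.42 m/s.
With up positive and y = 0 at the ground: y(t) = 72.8 + (42.42) t − 0.8100 t². Setting y = 0 and taking the positive root: t = [42.42 + √(42.42² + 2·1.62·72.8)] / 1.62 = (42.42 + 45.11) / 1.62 = 54.03 s.
At impact: v_y = v_y0 − g t = −45.11 m/s; vₓ = 33.26 m/s.
Angle below horizontal: arctan(|v_y|/vₓ) = arctan(45.11/33.26) = 53.60°.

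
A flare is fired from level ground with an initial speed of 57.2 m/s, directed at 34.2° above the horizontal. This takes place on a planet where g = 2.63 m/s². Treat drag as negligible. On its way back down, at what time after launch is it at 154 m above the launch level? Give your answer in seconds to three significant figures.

17.9 s

vₓ = 57.20 cos 34.2° = 47.31 m/s; v_y0 = 57.20 sin 34.2° = 32.15 m/s.
Set y = v_y0 t − ½ g t² = 154: 1.315 t² − 32.15 t + 154 = 0.
t = [32.15 ± √(32.15² − 2·2.63·154)] / 2.63 = (32.15 ± 14.96) / 2.63, so t = 6.538 s or t = 17.91 s.
The descending-branch root is 17.91 s.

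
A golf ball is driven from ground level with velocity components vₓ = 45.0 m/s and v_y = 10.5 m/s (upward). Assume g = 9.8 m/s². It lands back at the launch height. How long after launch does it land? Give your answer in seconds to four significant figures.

Landing at launch height ⇒ T = 2 v_y0 / g = 2 × 10.50 / 9.80 = 2.143 s.

2.143 s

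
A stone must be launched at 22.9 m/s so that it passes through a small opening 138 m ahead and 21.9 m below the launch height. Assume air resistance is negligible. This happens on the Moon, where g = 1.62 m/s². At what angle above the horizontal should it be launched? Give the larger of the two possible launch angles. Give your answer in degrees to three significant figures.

77.8°

Trajectory: y = x tanθ − g x² (1 + tan²θ)/(2v₀²). With x = 138, y = −21.9, v₀ = 22.9, g = 1.62:
29.42 tan²θ − 138 tanθ + (7.515) = 0.
tanθ = [138 ± √(138² − 4 × 29.42 × (7.515))] / (2 × 29.42) = (138 ± 134.8) / 58.83, giving tanθ = 0.05511 or 4.636.
θ = 3.154° or 77.83°; the larger is 77.83°.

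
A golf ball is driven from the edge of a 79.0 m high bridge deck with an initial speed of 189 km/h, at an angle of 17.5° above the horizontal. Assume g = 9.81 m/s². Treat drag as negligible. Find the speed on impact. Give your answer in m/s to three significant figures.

65.6 m/s

Convert: 189 km/h = 189/3.6 = 52.50 m/s.
Horizontal component vₓ = 52.50 cos 17.5° = 50.07 m/s; vertical v_y0 = 52.50 sin 17.5° = 15.79 m/s.
With up positive and y = 0 at the ground: y(t) = 79.0 + (15.79) t − 4.905 t². Setting y = 0 and taking the positive root: t = [15.79 + √(15.79² + 2·9.81·79.0)] / 9.81 = (15.79 + 42.42) / 9.81 = 5.933 s.
Vertical velocity at impact: v_y = v_y0 − g t = 15.79 − 9.81 × 5.933 = −42.42 m/s.
Speed: |v| = √(vₓ² + v_y²) = √(50.07² + 42.42²) = 65.62 m/s.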